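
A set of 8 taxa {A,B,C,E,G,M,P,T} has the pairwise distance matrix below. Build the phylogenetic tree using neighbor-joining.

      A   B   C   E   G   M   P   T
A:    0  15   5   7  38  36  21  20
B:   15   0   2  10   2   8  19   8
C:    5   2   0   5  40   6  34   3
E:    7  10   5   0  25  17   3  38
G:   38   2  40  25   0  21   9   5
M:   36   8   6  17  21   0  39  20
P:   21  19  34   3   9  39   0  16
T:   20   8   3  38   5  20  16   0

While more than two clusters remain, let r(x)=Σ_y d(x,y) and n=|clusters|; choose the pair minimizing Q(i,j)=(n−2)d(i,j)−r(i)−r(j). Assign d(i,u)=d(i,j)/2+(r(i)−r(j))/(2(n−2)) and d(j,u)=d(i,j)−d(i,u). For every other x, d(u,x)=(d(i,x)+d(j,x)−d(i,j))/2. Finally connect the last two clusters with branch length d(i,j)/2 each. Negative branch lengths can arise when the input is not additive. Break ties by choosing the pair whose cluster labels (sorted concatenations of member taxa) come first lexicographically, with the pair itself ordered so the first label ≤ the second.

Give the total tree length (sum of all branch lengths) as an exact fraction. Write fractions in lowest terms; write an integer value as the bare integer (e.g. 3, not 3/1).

1. join E+P (d=3, Q=-228) ⇒ EP; edges |E|=-3/2, |P|=9/2
  updated: d(A,EP)=25/2, d(B,EP)=13, d(C,EP)=18, d(EP,G)=31/2, d(EP,M)=53/2, d(EP,T)=51/2
2. join G+T (d=5, Q=-178) ⇒ GT; edges |G|=13/2, |T|=-3/2
  updated: d(A,GT)=53/2, d(B,GT)=5/2, d(C,GT)=19, d(EP,GT)=18, d(GT,M)=18
3. join A+EP (d=25/2, Q=-133) ⇒ AEP; edges |A|=57/8, |EP|=43/8
  updated: d(AEP,B)=31/4, d(AEP,C)=21/4, d(AEP,GT)=16, d(AEP,M)=25
4. join C+M (d=6, Q=-285/4) ⇒ CM; edges |C|=-9/8, |M|=57/8
  updated: d(AEP,CM)=97/8, d(B,CM)=2, d(CM,GT)=31/2
5. join AEP+CM (d=97/8, Q=-165/4) ⇒ ACEMP; edges |AEP|=61/8, |CM|=9/2
  updated: d(ACEMP,B)=-19/16, d(ACEMP,GT)=155/16
6. join ACEMP+B (d=-19/16, Q=-11) ⇒ ABCEMP; edges |ACEMP|=3, |B|=-67/16
  updated: d(ABCEMP,GT)=107/16
7. join ABCEMP+GT (d=107/16) ⇒ ABCEGMPT; edges |ABCEMP|=107/32, |GT|=107/32
final tree: ((((A:57/8,(E:-3/2,P:9/2):43/8):61/8,(C:-9/8,M:57/8):9/2):3,B:-67/16):107/32,(G:13/2,T:-3/2):107/32)
total length: 353/8

353/8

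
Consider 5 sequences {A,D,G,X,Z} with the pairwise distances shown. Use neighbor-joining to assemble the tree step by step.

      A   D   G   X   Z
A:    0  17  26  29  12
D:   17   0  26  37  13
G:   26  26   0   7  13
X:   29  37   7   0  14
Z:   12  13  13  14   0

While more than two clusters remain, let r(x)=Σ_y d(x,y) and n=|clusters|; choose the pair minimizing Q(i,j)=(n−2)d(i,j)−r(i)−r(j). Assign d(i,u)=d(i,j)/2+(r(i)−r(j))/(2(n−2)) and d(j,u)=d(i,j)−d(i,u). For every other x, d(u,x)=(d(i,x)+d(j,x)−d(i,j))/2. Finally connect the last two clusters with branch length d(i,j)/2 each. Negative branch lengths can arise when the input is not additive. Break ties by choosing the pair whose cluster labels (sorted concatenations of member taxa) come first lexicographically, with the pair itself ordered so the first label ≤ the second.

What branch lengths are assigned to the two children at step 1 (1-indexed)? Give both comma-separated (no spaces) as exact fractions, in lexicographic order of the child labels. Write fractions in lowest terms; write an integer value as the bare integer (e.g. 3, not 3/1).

iteration 1: select G,X (d=7, Q=-138); attach at lengths (1, 6); label the merged cluster GX
  updated: d(A,GX)=24, d(D,GX)=28, d(GX,Z)=10
iteration 2: select A,D (d=17, Q=-77); attach at lengths (29/4, 39/4); label the merged cluster AD
  updated: d(AD,GX)=35/2, d(AD,Z)=4
iteration 3: select AD,GX (d=35/2, Q=-63/2); attach at lengths (23/4, 47/4); label the merged cluster ADGX
  updated: d(ADGX,Z)=-7/4
iteration 4: select ADGX,Z (d=-7/4); attach at lengths (-7/8, -7/8); label the merged cluster ADGXZ
final tree: (((A:29/4,D:39/4):23/4,(G:1,X:6):47/4):-7/8,Z:-7/8)
total length: 159/4

1,6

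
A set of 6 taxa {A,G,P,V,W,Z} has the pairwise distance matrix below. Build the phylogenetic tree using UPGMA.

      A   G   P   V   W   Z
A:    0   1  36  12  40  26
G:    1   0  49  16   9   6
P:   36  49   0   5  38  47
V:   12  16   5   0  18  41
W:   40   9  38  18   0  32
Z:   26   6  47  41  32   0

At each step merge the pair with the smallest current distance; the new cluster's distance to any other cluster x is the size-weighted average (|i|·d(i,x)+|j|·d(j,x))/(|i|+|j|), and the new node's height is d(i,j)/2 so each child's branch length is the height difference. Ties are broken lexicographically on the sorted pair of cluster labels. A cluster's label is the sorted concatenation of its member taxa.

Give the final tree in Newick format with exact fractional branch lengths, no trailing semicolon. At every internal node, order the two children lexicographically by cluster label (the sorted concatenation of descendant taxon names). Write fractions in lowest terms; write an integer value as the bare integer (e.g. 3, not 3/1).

((((A:1/2,G:1/2):15/2,Z:8):11/2,W:27/2):41/16,(P:5/2,V:5/2):217/16)

iteration 1: select A,G (d=1); attach at lengths (1/2, 1/2); label the merged cluster AG
  updated: d(AG,P)=85/2, d(AG,V)=14, d(AG,W)=49/2, d(AG,Z)=16
iteration 2: select P,V (d=5); attach at lengths (5/2, 5/2); label the merged cluster PV
  updated: d(AG,PV)=113/4, d(PV,W)=28, d(PV,Z)=44
iteration 3: select AG,Z (d=16); attach at lengths (15/2, 8); label the merged cluster AGZ
  updated: d(AGZ,PV)=67/2, d(AGZ,W)=27
iteration 4: select AGZ,W (d=27); attach at lengths (11/2, 27/2); label the merged cluster AGWZ
  updated: d(AGWZ,PV)=257/8
iteration 5: select AGWZ,PV (d=257/8); attach at lengths (41/16, 217/16); label the merged cluster AGPVWZ
final tree: ((((A:1/2,G:1/2):15/2,Z:8):11/2,W:27/2):41/16,(P:5/2,V:5/2):217/16)
total length: 453/8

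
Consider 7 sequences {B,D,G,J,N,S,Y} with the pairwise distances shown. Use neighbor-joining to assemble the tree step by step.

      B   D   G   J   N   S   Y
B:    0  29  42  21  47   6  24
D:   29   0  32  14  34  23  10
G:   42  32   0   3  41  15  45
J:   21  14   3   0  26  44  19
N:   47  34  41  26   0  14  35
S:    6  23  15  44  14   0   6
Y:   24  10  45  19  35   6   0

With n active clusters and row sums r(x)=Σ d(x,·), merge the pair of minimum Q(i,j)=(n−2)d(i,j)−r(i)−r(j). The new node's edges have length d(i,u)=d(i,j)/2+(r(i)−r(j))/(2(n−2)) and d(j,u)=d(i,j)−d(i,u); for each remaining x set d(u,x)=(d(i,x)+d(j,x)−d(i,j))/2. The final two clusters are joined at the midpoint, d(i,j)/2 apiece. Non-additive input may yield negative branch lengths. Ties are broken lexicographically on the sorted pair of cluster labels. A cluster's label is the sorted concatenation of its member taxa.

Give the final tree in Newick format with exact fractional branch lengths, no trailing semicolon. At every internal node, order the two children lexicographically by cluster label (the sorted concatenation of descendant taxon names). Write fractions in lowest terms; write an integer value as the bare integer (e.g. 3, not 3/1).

iteration 1: select G,J (d=3, Q=-290); attach at lengths (33/5, -18/5); label the merged cluster GJ
  updated: d(B,GJ)=30, d(D,GJ)=43/2, d(GJ,N)=32, d(GJ,S)=28, d(GJ,Y)=61/2
iteration 2: select B,S (d=6, Q=-189); attach at lengths (83/8, -35/8); label the merged cluster BS
  updated: d(BS,D)=23, d(BS,GJ)=26, d(BS,N)=55/2, d(BS,Y)=12
iteration 3: select D,Y (d=10, Q=-146); attach at lengths (31/6, 29/6); label the merged cluster DY
  updated: d(BS,DY)=25/2, d(DY,GJ)=21, d(DY,N)=59/2
iteration 4: select BS,DY (d=25/2, Q=-104); attach at lengths (7, 11/2); label the merged cluster BDSY
  updated: d(BDSY,GJ)=69/4, d(BDSY,N)=89/4
iteration 5: select BDSY,GJ (d=69/4, Q=-143/2); attach at lengths (15/4, 27/2); label the merged cluster BDGJSY
  updated: d(BDGJSY,N)=37/2
iteration 6: select BDGJSY,N (d=37/2); attach at lengths (37/4, 37/4); label the merged cluster BDGJNSY
final tree: ((((B:83/8,S:-35/8):7,(D:31/6,Y:29/6):11/2):15/4,(G:33/5,J:-18/5):27/2):37/4,N:37/4)
total length: 269/4

((((B:83/8,S:-35/8):7,(D:31/6,Y:29/6):11/2):15/4,(G:33/5,J:-18/5):27/2):37/4,N:37/4)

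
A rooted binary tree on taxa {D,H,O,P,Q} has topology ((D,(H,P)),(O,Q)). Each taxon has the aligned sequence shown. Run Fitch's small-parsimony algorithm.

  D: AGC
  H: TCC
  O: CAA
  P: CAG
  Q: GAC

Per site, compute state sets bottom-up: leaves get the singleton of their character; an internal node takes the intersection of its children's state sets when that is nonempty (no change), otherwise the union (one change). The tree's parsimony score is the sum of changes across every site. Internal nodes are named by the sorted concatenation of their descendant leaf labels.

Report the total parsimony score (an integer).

7

site 0, node HP: H={T} ∪ P={C} → {C,T} (+1)
site 0, node DHP: D={A} ∪ HP={C,T} → {A,C,T} (+1)
site 0, node OQ: O={C} ∪ Q={G} → {C,G} (+1)
site 0, node DHOPQ: DHP={A,C,T} ∩ OQ={C,G} → {C} (+0)
site 1, node HP: H={C} ∪ P={A} → {A,C} (+1)
site 1, node DHP: D={G} ∪ HP={A,C} → {A,C,G} (+1)
site 1, node OQ: O={A} ∩ Q={A} → {A} (+0)
site 1, node DHOPQ: DHP={A,C,G} ∩ OQ={A} → {A} (+0)
site 2, node HP: H={C} ∪ P={G} → {C,G} (+1)
site 2, node DHP: D={C} ∩ HP={C,G} → {C} (+0)
site 2, node OQ: O={A} ∪ Q={C} → {A,C} (+1)
site 2, node DHOPQ: DHP={C} ∩ OQ={A,C} → {C} (+0)
per-site changes: [3, 2, 2]; total = 7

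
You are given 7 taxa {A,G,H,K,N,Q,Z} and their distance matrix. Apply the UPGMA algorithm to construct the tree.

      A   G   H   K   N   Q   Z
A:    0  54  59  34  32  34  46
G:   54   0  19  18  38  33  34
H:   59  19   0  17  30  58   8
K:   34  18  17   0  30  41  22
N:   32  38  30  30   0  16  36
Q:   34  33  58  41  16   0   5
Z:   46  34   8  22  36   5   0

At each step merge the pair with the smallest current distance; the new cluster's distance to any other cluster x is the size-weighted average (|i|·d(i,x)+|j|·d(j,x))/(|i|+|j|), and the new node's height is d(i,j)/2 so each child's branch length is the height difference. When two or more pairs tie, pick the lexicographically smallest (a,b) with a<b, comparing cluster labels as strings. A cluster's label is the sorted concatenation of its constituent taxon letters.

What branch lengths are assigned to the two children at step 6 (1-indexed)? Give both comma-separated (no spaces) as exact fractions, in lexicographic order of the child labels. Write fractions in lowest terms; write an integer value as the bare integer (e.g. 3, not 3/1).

1. join Q+Z (d=5) ⇒ QZ; edges |Q|=5/2, |Z|=5/2
  updated: d(A,QZ)=40, d(G,QZ)=67/2, d(H,QZ)=33, d(K,QZ)=63/2, d(N,QZ)=26
2. join H+K (d=17) ⇒ HK; edges |H|=17/2, |K|=17/2
  updated: d(A,HK)=93/2, d(G,HK)=37/2, d(HK,N)=30, d(HK,QZ)=129/4
3. join G+HK (d=37/2) ⇒ GHK; edges |G|=37/4, |HK|=3/4
  updated: d(A,GHK)=49, d(GHK,N)=98/3, d(GHK,QZ)=98/3
4. join N+QZ (d=26) ⇒ NQZ; edges |N|=13, |QZ|=21/2
  updated: d(A,NQZ)=112/3, d(GHK,NQZ)=98/3
5. join GHK+NQZ (d=98/3) ⇒ GHKNQZ; edges |GHK|=85/12, |NQZ|=10/3
  updated: d(A,GHKNQZ)=259/6
6. join A+GHKNQZ (d=259/6) ⇒ AGHKNQZ; edges |A|=259/12, |GHKNQZ|=21/4
final tree: (A:259/12,((G:37/4,(H:17/2,K:17/2):3/4):85/12,(N:13,(Q:5/2,Z:5/2):21/2):10/3):21/4)
total length: 371/4

259/12,21/4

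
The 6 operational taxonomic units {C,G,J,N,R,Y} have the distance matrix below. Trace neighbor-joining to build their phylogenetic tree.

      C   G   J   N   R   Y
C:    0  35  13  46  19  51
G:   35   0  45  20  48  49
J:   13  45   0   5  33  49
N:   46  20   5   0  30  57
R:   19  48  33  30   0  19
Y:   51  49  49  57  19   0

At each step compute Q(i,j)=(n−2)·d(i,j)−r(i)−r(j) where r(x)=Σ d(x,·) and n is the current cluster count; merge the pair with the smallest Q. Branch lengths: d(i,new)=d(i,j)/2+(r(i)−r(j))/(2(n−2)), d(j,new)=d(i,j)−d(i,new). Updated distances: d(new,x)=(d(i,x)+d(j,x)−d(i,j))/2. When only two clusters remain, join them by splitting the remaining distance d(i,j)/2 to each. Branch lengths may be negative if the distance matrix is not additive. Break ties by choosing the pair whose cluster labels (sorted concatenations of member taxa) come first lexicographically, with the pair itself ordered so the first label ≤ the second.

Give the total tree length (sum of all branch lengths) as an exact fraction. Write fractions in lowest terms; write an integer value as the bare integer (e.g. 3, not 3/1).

step 1: merge (R,Y) at d=19, Q=-298; branch lengths R→0, Y→19; new cluster RY
  updated: d(C,RY)=51/2, d(G,RY)=39, d(J,RY)=63/2, d(N,RY)=34
step 2: merge (J,N) at d=5, Q=-369/2; branch lengths J→3/4, N→17/4; new cluster JN
  updated: d(C,JN)=27, d(G,JN)=30, d(JN,RY)=121/4
step 3: merge (C,RY) at d=51/2, Q=-525/4; branch lengths C→175/16, RY→233/16; new cluster CRY
  updated: d(CRY,G)=97/4, d(CRY,JN)=127/8
step 4: merge (CRY,G) at d=97/4, Q=-561/8; branch lengths CRY→81/16, G→307/16; new cluster CGRY
  updated: d(CGRY,JN)=173/16
step 5: merge (CGRY,JN) at d=173/16; branch lengths CGRY→173/32, JN→173/32; new cluster CGJNRY
final tree: (((C:175/16,(R:0,Y:19):233/16):81/16,G:307/16):173/32,(J:3/4,N:17/4):173/32)
total length: 1353/16

1353/16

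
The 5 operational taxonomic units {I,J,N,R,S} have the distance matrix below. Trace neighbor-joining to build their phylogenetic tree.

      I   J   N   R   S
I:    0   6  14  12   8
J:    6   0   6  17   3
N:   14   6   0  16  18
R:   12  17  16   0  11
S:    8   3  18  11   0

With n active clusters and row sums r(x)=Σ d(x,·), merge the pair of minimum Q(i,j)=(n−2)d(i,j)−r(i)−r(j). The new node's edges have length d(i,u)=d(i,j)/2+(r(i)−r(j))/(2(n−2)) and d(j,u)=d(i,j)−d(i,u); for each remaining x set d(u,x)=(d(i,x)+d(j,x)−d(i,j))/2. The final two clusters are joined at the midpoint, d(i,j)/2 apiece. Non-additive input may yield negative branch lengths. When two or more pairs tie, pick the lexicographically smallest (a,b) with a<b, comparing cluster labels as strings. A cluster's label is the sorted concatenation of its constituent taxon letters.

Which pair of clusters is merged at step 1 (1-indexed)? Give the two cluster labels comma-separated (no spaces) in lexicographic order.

J,N

step 1: merge (J,N) at d=6, Q=-68; branch lengths J→-2/3, N→20/3; new cluster JN
  updated: d(I,JN)=7, d(JN,R)=27/2, d(JN,S)=15/2
step 2: merge (I,JN) at d=7, Q=-41; branch lengths I→13/4, JN→15/4; new cluster IJN
  updated: d(IJN,R)=37/4, d(IJN,S)=17/4
step 3: merge (IJN,R) at d=37/4, Q=-49/2; branch lengths IJN→5/4, R→8; new cluster IJNR
  updated: d(IJNR,S)=3
step 4: merge (IJNR,S) at d=3; branch lengths IJNR→3/2, S→3/2; new cluster IJNRS
final tree: (((I:13/4,(J:-2/3,N:20/3):15/4):5/4,R:8):3/2,S:3/2)
total length: 101/4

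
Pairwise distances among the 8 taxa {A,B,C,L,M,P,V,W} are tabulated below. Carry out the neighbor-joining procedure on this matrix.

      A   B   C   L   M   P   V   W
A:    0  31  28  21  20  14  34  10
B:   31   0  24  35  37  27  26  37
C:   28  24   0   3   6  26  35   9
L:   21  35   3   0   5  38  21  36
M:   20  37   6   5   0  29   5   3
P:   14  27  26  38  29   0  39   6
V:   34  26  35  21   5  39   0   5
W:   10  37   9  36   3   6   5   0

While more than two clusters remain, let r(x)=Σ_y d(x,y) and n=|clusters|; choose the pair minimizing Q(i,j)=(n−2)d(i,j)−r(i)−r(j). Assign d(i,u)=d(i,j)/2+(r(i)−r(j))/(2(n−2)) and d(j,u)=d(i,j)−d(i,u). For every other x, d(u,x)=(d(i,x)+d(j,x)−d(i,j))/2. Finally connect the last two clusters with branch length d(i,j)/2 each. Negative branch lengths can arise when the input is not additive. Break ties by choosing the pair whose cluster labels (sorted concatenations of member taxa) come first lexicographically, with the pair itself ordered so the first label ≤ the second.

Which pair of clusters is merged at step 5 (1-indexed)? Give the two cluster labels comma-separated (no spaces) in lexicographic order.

step 1: merge (C,L) at d=3, Q=-272; branch lengths C→-5/6, L→23/6; new cluster CL
  updated: d(A,CL)=23, d(B,CL)=28, d(CL,M)=4, d(CL,P)=61/2, d(CL,V)=53/2, d(CL,W)=21
step 2: merge (CL,M) at d=4, Q=-211; branch lengths CL→11/2, M→-3/2; new cluster CLM
  updated: d(A,CLM)=39/2, d(B,CLM)=61/2, d(CLM,P)=111/4, d(CLM,V)=55/4, d(CLM,W)=10
step 3: merge (A,P) at d=14, Q=-665/4; branch lengths A→203/32, P→245/32; new cluster AP
  updated: d(AP,B)=22, d(AP,CLM)=133/8, d(AP,V)=59/2, d(AP,W)=1
step 4: merge (AP,W) at d=1, Q=-953/8; branch lengths AP→51/16, W→-35/16; new cluster APW
  updated: d(APW,B)=29, d(APW,CLM)=205/16, d(APW,V)=67/4
step 5: merge (APW,CLM) at d=205/16, Q=-90; branch lengths APW→217/32, CLM→193/32; new cluster ACLMPW
  updated: d(ACLMPW,B)=747/32, d(ACLMPW,V)=283/32
step 6: merge (ACLMPW,B) at d=747/32, Q=-931/16; branch lengths ACLMPW→99/32, B→81/4; new cluster ABCLMPW
  updated: d(ABCLMPW,V)=23/4
step 7: merge (ABCLMPW,V) at d=23/4; branch lengths ABCLMPW→23/8, V→23/8; new cluster ABCLMPVW
final tree: (((((A:203/32,P:245/32):51/16,W:-35/16):217/32,((C:-5/6,L:23/6):11/2,M:-3/2):193/32):99/32,B:81/4):23/8,V:23/8)
total length: 2045/32

APW,CLM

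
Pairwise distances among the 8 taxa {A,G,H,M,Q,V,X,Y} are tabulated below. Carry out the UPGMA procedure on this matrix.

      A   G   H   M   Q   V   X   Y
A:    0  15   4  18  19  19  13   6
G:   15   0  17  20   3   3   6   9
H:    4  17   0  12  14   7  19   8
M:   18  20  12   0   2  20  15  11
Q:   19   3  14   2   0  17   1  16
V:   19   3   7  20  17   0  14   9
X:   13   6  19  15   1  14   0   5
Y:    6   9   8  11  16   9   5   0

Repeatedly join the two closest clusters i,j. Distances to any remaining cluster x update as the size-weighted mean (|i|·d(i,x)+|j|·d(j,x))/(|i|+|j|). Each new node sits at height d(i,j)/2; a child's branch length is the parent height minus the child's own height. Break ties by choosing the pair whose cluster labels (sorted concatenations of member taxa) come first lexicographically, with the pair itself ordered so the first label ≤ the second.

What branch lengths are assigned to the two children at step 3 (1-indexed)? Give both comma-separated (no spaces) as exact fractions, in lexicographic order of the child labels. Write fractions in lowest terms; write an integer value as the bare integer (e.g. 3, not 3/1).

2,2

iteration 1: select Q,X (d=1); attach at lengths (1/2, 1/2); label the merged cluster QX
  updated: d(A,QX)=16, d(G,QX)=9/2, d(H,QX)=33/2, d(M,QX)=17/2, d(QX,V)=31/2, d(QX,Y)=21/2
iteration 2: select G,V (d=3); attach at lengths (3/2, 3/2); label the merged cluster GV
  updated: d(A,GV)=17, d(GV,H)=12, d(GV,M)=20, d(GV,QX)=10, d(GV,Y)=9
iteration 3: select A,H (d=4); attach at lengths (2, 2); label the merged cluster AH
  updated: d(AH,GV)=29/2, d(AH,M)=15, d(AH,QX)=65/4, d(AH,Y)=7
iteration 4: select AH,Y (d=7); attach at lengths (3/2, 7/2); label the merged cluster AHY
  updated: d(AHY,GV)=38/3, d(AHY,M)=41/3, d(AHY,QX)=43/3
iteration 5: select M,QX (d=17/2); attach at lengths (17/4, 15/4); label the merged cluster MQX
  updated: d(AHY,MQX)=127/9, d(GV,MQX)=40/3
iteration 6: select AHY,GV (d=38/3); attach at lengths (17/6, 29/6); label the merged cluster AGHVY
  updated: d(AGHVY,MQX)=69/5
iteration 7: select AGHVY,MQX (d=69/5); attach at lengths (17/30, 53/20); label the merged cluster AGHMQVXY
final tree: ((((A:2,H:2):3/2,Y:7/2):17/6,(G:3/2,V:3/2):29/6):17/30,(M:17/4,(Q:1/2,X:1/2):15/4):53/20)
total length: 1913/60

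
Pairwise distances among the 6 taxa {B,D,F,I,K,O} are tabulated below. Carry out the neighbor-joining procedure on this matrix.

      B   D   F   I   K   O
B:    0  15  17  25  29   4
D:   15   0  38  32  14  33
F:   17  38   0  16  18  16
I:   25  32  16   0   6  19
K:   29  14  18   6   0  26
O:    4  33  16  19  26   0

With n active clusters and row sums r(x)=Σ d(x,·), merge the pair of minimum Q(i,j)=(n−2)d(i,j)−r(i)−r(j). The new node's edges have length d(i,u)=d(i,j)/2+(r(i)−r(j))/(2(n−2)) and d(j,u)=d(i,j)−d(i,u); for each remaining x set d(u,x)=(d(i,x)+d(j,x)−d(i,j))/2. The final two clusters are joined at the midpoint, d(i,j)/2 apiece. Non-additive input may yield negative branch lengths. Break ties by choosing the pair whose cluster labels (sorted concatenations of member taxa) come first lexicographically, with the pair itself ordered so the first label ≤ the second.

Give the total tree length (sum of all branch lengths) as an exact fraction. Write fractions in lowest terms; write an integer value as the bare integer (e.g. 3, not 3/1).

1. join B+O (d=4, Q=-172) ⇒ BO; edges |B|=1, |O|=3
  updated: d(BO,D)=22, d(BO,F)=29/2, d(BO,I)=20, d(BO,K)=51/2
2. join D+K (d=14, Q=-255/2) ⇒ DK; edges |D|=169/12, |K|=-1/12
  updated: d(BO,DK)=67/4, d(DK,F)=21, d(DK,I)=12
3. join BO+F (d=29/2, Q=-295/4) ⇒ BFO; edges |BO|=115/16, |F|=117/16
  updated: d(BFO,DK)=93/8, d(BFO,I)=43/4
4. join BFO+DK (d=93/8, Q=-275/8) ⇒ BDFKO; edges |BFO|=83/16, |DK|=103/16
  updated: d(BDFKO,I)=89/16
5. join BDFKO+I (d=89/16) ⇒ BDFIKO; edges |BDFKO|=89/32, |I|=89/32
final tree: ((((B:1,O:3):115/16,F:117/16):83/16,(D:169/12,K:-1/12):103/16):89/32,I:89/32)
total length: 795/16

795/16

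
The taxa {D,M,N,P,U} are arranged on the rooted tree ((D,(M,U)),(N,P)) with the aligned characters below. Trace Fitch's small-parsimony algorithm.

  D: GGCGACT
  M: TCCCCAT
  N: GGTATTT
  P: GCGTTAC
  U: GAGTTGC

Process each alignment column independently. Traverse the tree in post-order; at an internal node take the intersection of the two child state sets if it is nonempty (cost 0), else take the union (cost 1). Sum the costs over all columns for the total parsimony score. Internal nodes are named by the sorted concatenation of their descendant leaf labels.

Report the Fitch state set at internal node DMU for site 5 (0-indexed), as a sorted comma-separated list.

MU@0: {T} ∪ {G} = {G,T} (union, +1)
DMU@0: {G} ∩ {G,T} = {G} (intersection, +0)
NP@0: {G} ∩ {G} = {G} (intersection, +0)
DMNPU@0: {G} ∩ {G} = {G} (intersection, +0)
MU@1: {C} ∪ {A} = {A,C} (union, +1)
DMU@1: {G} ∪ {A,C} = {A,C,G} (union, +1)
NP@1: {G} ∪ {C} = {C,G} (union, +1)
DMNPU@1: {A,C,G} ∩ {C,G} = {C,G} (intersection, +0)
MU@2: {C} ∪ {G} = {C,G} (union, +1)
DMU@2: {C} ∩ {C,G} = {C} (intersection, +0)
NP@2: {T} ∪ {G} = {G,T} (union, +1)
DMNPU@2: {C} ∪ {G,T} = {C,G,T} (union, +1)
MU@3: {C} ∪ {T} = {C,T} (union, +1)
DMU@3: {G} ∪ {C,T} = {C,G,T} (union, +1)
NP@3: {A} ∪ {T} = {A,T} (union, +1)
DMNPU@3: {C,G,T} ∩ {A,T} = {T} (intersection, +0)
MU@4: {C} ∪ {T} = {C,T} (union, +1)
DMU@4: {A} ∪ {C,T} = {A,C,T} (union, +1)
NP@4: {T} ∩ {T} = {T} (intersection, +0)
DMNPU@4: {A,C,T} ∩ {T} = {T} (intersection, +0)
MU@5: {A} ∪ {G} = {A,G} (union, +1)
DMU@5: {C} ∪ {A,G} = {A,C,G} (union, +1)
NP@5: {T} ∪ {A} = {A,T} (union, +1)
DMNPU@5: {A,C,G} ∩ {A,T} = {A} (intersection, +0)
MU@6: {T} ∪ {C} = {C,T} (union, +1)
DMU@6: {T} ∩ {C,T} = {T} (intersection, +0)
NP@6: {T} ∪ {C} = {C,T} (union, +1)
DMNPU@6: {T} ∩ {C,T} = {T} (intersection, +0)
per-site changes: [1, 3, 3, 3, 2, 3, 2]; total = 17

A,C,G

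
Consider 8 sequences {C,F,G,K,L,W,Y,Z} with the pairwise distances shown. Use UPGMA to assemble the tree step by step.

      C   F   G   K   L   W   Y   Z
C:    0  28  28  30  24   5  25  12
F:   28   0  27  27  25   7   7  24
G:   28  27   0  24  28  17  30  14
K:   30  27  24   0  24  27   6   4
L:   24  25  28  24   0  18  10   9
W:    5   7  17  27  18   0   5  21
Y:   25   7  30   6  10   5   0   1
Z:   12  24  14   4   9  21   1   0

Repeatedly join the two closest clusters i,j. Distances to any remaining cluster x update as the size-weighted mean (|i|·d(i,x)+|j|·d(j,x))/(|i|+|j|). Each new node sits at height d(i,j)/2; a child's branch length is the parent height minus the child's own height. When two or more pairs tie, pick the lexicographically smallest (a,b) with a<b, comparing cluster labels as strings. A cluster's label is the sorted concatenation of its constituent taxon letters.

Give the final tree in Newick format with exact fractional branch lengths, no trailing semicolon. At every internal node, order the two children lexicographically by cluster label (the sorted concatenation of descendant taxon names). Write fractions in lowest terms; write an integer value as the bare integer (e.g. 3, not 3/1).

((((C:5/2,W:5/2):25/4,F:35/4):35/24,((K:5/2,(Y:1/2,Z:1/2):2):14/3,L:43/6):73/24):43/24,G:12)

iteration 1: select Y,Z (d=1); attach at lengths (1/2, 1/2); label the merged cluster YZ
  updated: d(C,YZ)=37/2, d(F,YZ)=31/2, d(G,YZ)=22, d(K,YZ)=5, d(L,YZ)=19/2, d(W,YZ)=13
iteration 2: select C,W (d=5); attach at lengths (5/2, 5/2); label the merged cluster CW
  updated: d(CW,F)=35/2, d(CW,G)=45/2, d(CW,K)=57/2, d(CW,L)=21, d(CW,YZ)=63/4
iteration 3: select K,YZ (d=5); attach at lengths (5/2, 2); label the merged cluster KYZ
  updated: d(CW,KYZ)=20, d(F,KYZ)=58/3, d(G,KYZ)=68/3, d(KYZ,L)=43/3
iteration 4: select KYZ,L (d=43/3); attach at lengths (14/3, 43/6); label the merged cluster KLYZ
  updated: d(CW,KLYZ)=81/4, d(F,KLYZ)=83/4, d(G,KLYZ)=24
iteration 5: select CW,F (d=35/2); attach at lengths (25/4, 35/4); label the merged cluster CFW
  updated: d(CFW,G)=24, d(CFW,KLYZ)=245/12
iteration 6: select CFW,KLYZ (d=245/12); attach at lengths (35/24, 73/24); label the merged cluster CFKLWYZ
  updated: d(CFKLWYZ,G)=24
iteration 7: select CFKLWYZ,G (d=24); attach at lengths (43/24, 12); label the merged cluster CFGKLWYZ
final tree: ((((C:5/2,W:5/2):25/4,F:35/4):35/24,((K:5/2,(Y:1/2,Z:1/2):2):14/3,L:43/6):73/24):43/24,G:12)
total length: 445/8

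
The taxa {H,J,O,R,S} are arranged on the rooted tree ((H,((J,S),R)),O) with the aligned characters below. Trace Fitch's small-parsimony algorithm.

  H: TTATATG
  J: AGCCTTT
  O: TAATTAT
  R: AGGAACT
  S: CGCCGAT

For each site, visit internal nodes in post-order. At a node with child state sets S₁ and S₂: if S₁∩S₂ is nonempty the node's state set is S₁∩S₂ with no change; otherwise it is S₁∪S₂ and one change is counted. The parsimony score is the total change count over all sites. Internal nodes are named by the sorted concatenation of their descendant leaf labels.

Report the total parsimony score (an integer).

[col 0] JS: children J:{A}, S:{C} ∪→ {A,C}; cost 1
[col 0] JRS: children JS:{A,C}, R:{A} ∩→ {A}; cost 0
[col 0] HJRS: children H:{T}, JRS:{A} ∪→ {A,T}; cost 1
[col 0] HJORS: children HJRS:{A,T}, O:{T} ∩→ {T}; cost 0
[col 1] JS: children J:{G}, S:{G} ∩→ {G}; cost 0
[col 1] JRS: children JS:{G}, R:{G} ∩→ {G}; cost 0
[col 1] HJRS: children H:{T}, JRS:{G} ∪→ {G,T}; cost 1
[col 1] HJORS: children HJRS:{G,T}, O:{A} ∪→ {A,G,T}; cost 1
[col 2] JS: children J:{C}, S:{C} ∩→ {C}; cost 0
[col 2] JRS: children JS:{C}, R:{G} ∪→ {C,G}; cost 1
[col 2] HJRS: children H:{A}, JRS:{C,G} ∪→ {A,C,G}; cost 1
[col 2] HJORS: children HJRS:{A,C,G}, O:{A} ∩→ {A}; cost 0
[col 3] JS: children J:{C}, S:{C} ∩→ {C}; cost 0
[col 3] JRS: children JS:{C}, R:{A} ∪→ {A,C}; cost 1
[col 3] HJRS: children H:{T}, JRS:{A,C} ∪→ {A,C,T}; cost 1
[col 3] HJORS: children HJRS:{A,C,T}, O:{T} ∩→ {T}; cost 0
[col 4] JS: children J:{T}, S:{G} ∪→ {G,T}; cost 1
[col 4] JRS: children JS:{G,T}, R:{A} ∪→ {A,G,T}; cost 1
[col 4] HJRS: children H:{A}, JRS:{A,G,T} ∩→ {A}; cost 0
[col 4] HJORS: children HJRS:{A}, O:{T} ∪→ {A,T}; cost 1
[col 5] JS: children J:{T}, S:{A} ∪→ {A,T}; cost 1
[col 5] JRS: children JS:{A,T}, R:{C} ∪→ {A,C,T}; cost 1
[col 5] HJRS: children H:{T}, JRS:{A,C,T} ∩→ {T}; cost 0
[col 5] HJORS: children HJRS:{T}, O:{A} ∪→ {A,T}; cost 1
[col 6] JS: children J:{T}, S:{T} ∩→ {T}; cost 0
[col 6] JRS: children JS:{T}, R:{T} ∩→ {T}; cost 0
[col 6] HJRS: children H:{G}, JRS:{T} ∪→ {G,T}; cost 1
[col 6] HJORS: children HJRS:{G,T}, O:{T} ∩→ {T}; cost 0
per-site changes: [2, 2, 2, 2, 3, 3, 1]; total = 15

15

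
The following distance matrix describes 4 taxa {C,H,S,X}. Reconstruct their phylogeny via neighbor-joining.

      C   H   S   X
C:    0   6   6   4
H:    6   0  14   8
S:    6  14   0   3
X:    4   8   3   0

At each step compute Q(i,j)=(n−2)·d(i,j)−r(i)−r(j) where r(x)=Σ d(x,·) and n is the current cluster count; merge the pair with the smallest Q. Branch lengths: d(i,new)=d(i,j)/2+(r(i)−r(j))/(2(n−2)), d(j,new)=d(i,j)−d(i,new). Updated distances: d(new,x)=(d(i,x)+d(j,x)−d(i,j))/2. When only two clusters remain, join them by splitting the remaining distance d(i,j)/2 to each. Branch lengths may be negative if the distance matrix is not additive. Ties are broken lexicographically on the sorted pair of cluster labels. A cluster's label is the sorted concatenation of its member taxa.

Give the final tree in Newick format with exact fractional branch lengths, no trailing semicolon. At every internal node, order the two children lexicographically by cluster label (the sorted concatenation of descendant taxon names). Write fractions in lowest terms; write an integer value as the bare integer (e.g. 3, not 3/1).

(((C:0,H:6):7/2,S:7/2):-1/4,X:-1/4)

1. join C+H (d=6, Q=-32) ⇒ CH; edges |C|=0, |H|=6
  updated: d(CH,S)=7, d(CH,X)=3
2. join CH+S (d=7, Q=-13) ⇒ CHS; edges |CH|=7/2, |S|=7/2
  updated: d(CHS,X)=-1/2
3. join CHS+X (d=-1/2) ⇒ CHSX; edges |CHS|=-1/4, |X|=-1/4
final tree: (((C:0,H:6):7/2,S:7/2):-1/4,X:-1/4)
total length: 25/2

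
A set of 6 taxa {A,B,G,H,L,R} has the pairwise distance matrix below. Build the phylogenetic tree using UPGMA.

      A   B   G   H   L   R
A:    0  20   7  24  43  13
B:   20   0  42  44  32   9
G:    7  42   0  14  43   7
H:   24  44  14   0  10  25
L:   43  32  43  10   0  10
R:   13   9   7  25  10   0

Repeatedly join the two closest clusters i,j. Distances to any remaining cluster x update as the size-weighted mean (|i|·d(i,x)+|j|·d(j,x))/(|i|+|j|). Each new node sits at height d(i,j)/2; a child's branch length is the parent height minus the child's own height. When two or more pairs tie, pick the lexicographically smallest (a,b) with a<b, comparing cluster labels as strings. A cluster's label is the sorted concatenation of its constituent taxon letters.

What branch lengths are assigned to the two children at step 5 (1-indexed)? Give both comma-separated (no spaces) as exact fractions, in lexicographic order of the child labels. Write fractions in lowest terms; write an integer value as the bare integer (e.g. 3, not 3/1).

71/16,155/16

iteration 1: select A,G (d=7); attach at lengths (7/2, 7/2); label the merged cluster AG
  updated: d(AG,B)=31, d(AG,H)=19, d(AG,L)=43, d(AG,R)=10
iteration 2: select B,R (d=9); attach at lengths (9/2, 9/2); label the merged cluster BR
  updated: d(AG,BR)=41/2, d(BR,H)=69/2, d(BR,L)=21
iteration 3: select H,L (d=10); attach at lengths (5, 5); label the merged cluster HL
  updated: d(AG,HL)=31, d(BR,HL)=111/4
iteration 4: select AG,BR (d=41/2); attach at lengths (27/4, 23/4); label the merged cluster ABGR
  updated: d(ABGR,HL)=235/8
iteration 5: select ABGR,HL (d=235/8); attach at lengths (71/16, 155/16); label the merged cluster ABGHLR
final tree: (((A:7/2,G:7/2):27/4,(B:9/2,R:9/2):23/4):71/16,(H:5,L:5):155/16)
total length: 421/8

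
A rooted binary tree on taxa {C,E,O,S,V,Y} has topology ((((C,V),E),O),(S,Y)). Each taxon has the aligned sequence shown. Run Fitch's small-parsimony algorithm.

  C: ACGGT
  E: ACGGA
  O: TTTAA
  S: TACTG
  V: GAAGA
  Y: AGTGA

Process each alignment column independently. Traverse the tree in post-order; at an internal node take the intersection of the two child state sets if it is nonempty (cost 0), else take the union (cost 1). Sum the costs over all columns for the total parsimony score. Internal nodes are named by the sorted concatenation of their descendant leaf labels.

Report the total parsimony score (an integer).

site 0, node CV: C={A} ∪ V={G} → {A,G} (+1)
site 0, node CEV: CV={A,G} ∩ E={A} → {A} (+0)
site 0, node CEOV: CEV={A} ∪ O={T} → {A,T} (+1)
site 0, node SY: S={T} ∪ Y={A} → {A,T} (+1)
site 0, node CEOSVY: CEOV={A,T} ∩ SY={A,T} → {A,T} (+0)
site 1, node CV: C={C} ∪ V={A} → {A,C} (+1)
site 1, node CEV: CV={A,C} ∩ E={C} → {C} (+0)
site 1, node CEOV: CEV={C} ∪ O={T} → {C,T} (+1)
site 1, node SY: S={A} ∪ Y={G} → {A,G} (+1)
site 1, node CEOSVY: CEOV={C,T} ∪ SY={A,G} → {A,C,G,T} (+1)
site 2, node CV: C={G} ∪ V={A} → {A,G} (+1)
site 2, node CEV: CV={A,G} ∩ E={G} → {G} (+0)
site 2, node CEOV: CEV={G} ∪ O={T} → {G,T} (+1)
site 2, node SY: S={C} ∪ Y={T} → {C,T} (+1)
site 2, node CEOSVY: CEOV={G,T} ∩ SY={C,T} → {T} (+0)
site 3, node CV: C={G} ∩ V={G} → {G} (+0)
site 3, node CEV: CV={G} ∩ E={G} → {G} (+0)
site 3, node CEOV: CEV={G} ∪ O={A} → {A,G} (+1)
site 3, node SY: S={T} ∪ Y={G} → {G,T} (+1)
site 3, node CEOSVY: CEOV={A,G} ∩ SY={G,T} → {G} (+0)
site 4, node CV: C={T} ∪ V={A} → {A,T} (+1)
site 4, node CEV: CV={A,T} ∩ E={A} → {A} (+0)
site 4, node CEOV: CEV={A} ∩ O={A} → {A} (+0)
site 4, node SY: S={G} ∪ Y={A} → {A,G} (+1)
site 4, node CEOSVY: CEOV={A} ∩ SY={A,G} → {A} (+0)
per-site changes: [3, 4, 3, 2, 2]; total = 14

14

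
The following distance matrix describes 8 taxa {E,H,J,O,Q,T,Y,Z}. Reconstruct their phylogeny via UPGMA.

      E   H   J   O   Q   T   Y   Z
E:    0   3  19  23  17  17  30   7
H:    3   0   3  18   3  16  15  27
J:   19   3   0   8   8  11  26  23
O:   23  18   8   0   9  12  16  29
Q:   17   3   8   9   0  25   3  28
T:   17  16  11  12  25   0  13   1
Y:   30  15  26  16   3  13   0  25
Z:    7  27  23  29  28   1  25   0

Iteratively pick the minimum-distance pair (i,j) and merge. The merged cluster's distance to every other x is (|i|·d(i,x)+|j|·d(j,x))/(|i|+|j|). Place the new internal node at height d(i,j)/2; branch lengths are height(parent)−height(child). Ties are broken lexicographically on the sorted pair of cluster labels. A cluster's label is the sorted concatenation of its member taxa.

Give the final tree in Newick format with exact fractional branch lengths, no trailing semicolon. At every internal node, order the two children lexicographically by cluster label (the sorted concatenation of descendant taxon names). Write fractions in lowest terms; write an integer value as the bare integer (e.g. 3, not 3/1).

(((E:3/2,H:3/2):13/2,((J:4,O:4):27/8,(Q:3/2,Y:3/2):47/8):5/8):41/24,(T:1/2,Z:1/2):221/24)

step 1: merge (T,Z) at d=1; branch lengths T→1/2, Z→1/2; new cluster TZ
  updated: d(E,TZ)=12, d(H,TZ)=43/2, d(J,TZ)=17, d(O,TZ)=41/2, d(Q,TZ)=53/2, d(TZ,Y)=19
step 2: merge (E,H) at d=3; branch lengths E→3/2, H→3/2; new cluster EH
  updated: d(EH,J)=11, d(EH,O)=41/2, d(EH,Q)=10, d(EH,TZ)=67/4, d(EH,Y)=45/2
step 3: merge (Q,Y) at d=3; branch lengths Q→3/2, Y→3/2; new cluster QY
  updated: d(EH,QY)=65/4, d(J,QY)=17, d(O,QY)=25/2, d(QY,TZ)=91/4
step 4: merge (J,O) at d=8; branch lengths J→4, O→4; new cluster JO
  updated: d(EH,JO)=63/4, d(JO,QY)=59/4, d(JO,TZ)=75/4
step 5: merge (JO,QY) at d=59/4; branch lengths JO→27/8, QY→47/8; new cluster JOQY
  updated: d(EH,JOQY)=16, d(JOQY,TZ)=83/4
step 6: merge (EH,JOQY) at d=16; branch lengths EH→13/2, JOQY→5/8; new cluster EHJOQY
  updated: d(EHJOQY,TZ)=233/12
step 7: merge (EHJOQY,TZ) at d=233/12; branch lengths EHJOQY→41/24, TZ→221/24; new cluster EHJOQTYZ
final tree: (((E:3/2,H:3/2):13/2,((J:4,O:4):27/8,(Q:3/2,Y:3/2):47/8):5/8):41/24,(T:1/2,Z:1/2):221/24)
total length: 1015/24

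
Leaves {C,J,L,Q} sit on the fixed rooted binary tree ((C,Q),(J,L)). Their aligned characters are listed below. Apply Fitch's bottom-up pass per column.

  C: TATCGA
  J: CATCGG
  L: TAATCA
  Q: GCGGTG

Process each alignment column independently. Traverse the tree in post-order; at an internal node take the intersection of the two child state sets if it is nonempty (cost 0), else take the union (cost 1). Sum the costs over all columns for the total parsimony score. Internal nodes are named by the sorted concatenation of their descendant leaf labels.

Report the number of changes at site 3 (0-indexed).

2

CQ@0: {T} ∪ {G} = {G,T} (union, +1)
JL@0: {C} ∪ {T} = {C,T} (union, +1)
CJLQ@0: {G,T} ∩ {C,T} = {T} (intersection, +0)
CQ@1: {A} ∪ {C} = {A,C} (union, +1)
JL@1: {A} ∩ {A} = {A} (intersection, +0)
CJLQ@1: {A,C} ∩ {A} = {A} (intersection, +0)
CQ@2: {T} ∪ {G} = {G,T} (union, +1)
JL@2: {T} ∪ {A} = {A,T} (union, +1)
CJLQ@2: {G,T} ∩ {A,T} = {T} (intersection, +0)
CQ@3: {C} ∪ {G} = {C,G} (union, +1)
JL@3: {C} ∪ {T} = {C,T} (union, +1)
CJLQ@3: {C,G} ∩ {C,T} = {C} (intersection, +0)
CQ@4: {G} ∪ {T} = {G,T} (union, +1)
JL@4: {G} ∪ {C} = {C,G} (union, +1)
CJLQ@4: {G,T} ∩ {C,G} = {G} (intersection, +0)
CQ@5: {A} ∪ {G} = {A,G} (union, +1)
JL@5: {G} ∪ {A} = {A,G} (union, +1)
CJLQ@5: {A,G} ∩ {A,G} = {A,G} (intersection, +0)
per-site changes: [2, 1, 2, 2, 2, 2]; total = 11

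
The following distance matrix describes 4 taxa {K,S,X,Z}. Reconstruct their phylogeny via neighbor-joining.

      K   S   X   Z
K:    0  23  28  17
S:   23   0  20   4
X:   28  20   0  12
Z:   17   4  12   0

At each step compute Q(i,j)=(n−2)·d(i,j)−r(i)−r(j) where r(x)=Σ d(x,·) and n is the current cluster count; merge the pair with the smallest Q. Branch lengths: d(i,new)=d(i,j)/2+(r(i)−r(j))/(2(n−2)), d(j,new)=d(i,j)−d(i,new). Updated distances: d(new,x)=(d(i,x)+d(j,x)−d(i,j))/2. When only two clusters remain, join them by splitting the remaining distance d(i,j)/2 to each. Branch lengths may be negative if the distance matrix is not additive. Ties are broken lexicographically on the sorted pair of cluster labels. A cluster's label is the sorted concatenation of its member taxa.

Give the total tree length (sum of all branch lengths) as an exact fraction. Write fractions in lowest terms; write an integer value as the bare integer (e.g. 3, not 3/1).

step 1: merge (K,X) at d=28, Q=-72; branch lengths K→16, X→12; new cluster KX
  updated: d(KX,S)=15/2, d(KX,Z)=1/2
step 2: merge (KX,S) at d=15/2, Q=-12; branch lengths KX→2, S→11/2; new cluster KSX
  updated: d(KSX,Z)=-3/2
step 3: merge (KSX,Z) at d=-3/2; branch lengths KSX→-3/4, Z→-3/4; new cluster KSXZ
final tree: (((K:16,X:12):2,S:11/2):-3/4,Z:-3/4)
total length: 34

34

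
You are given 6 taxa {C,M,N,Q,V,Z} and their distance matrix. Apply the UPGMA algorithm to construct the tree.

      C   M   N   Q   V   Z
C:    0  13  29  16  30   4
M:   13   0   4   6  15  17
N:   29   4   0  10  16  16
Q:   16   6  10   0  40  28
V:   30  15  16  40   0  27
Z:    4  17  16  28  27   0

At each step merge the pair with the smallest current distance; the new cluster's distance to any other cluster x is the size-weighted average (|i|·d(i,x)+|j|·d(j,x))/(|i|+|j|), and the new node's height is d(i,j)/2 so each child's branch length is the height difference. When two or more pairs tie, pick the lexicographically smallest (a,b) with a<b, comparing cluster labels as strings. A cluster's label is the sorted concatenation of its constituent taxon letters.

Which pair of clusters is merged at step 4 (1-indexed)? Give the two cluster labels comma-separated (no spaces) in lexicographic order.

step 1: merge (C,Z) at d=4; branch lengths C→2, Z→2; new cluster CZ
  updated: d(CZ,M)=15, d(CZ,N)=45/2, d(CZ,Q)=22, d(CZ,V)=57/2
step 2: merge (M,N) at d=4; branch lengths M→2, N→2; new cluster MN
  updated: d(CZ,MN)=75/4, d(MN,Q)=8, d(MN,V)=31/2
step 3: merge (MN,Q) at d=8; branch lengths MN→2, Q→4; new cluster MNQ
  updated: d(CZ,MNQ)=119/6, d(MNQ,V)=71/3
step 4: merge (CZ,MNQ) at d=119/6; branch lengths CZ→95/12, MNQ→71/12; new cluster CMNQZ
  updated: d(CMNQZ,V)=128/5
step 5: merge (CMNQZ,V) at d=128/5; branch lengths CMNQZ→173/60, V→64/5; new cluster CMNQVZ
final tree: (((C:2,Z:2):95/12,((M:2,N:2):2,Q:4):71/12):173/60,V:64/5)
total length: 2611/60

CZ,MNQ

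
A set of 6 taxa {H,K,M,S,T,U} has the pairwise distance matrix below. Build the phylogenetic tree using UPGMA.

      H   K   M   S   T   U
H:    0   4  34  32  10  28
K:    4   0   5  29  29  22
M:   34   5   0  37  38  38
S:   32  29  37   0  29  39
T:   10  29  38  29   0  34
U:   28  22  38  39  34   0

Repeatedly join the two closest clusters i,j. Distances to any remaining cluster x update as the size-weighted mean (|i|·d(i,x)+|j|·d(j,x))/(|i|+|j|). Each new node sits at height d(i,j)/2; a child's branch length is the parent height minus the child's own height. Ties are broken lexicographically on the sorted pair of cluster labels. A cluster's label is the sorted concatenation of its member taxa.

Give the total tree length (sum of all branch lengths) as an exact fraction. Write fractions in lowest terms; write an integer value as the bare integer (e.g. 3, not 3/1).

2191/30

iteration 1: select H,K (d=4); attach at lengths (2, 2); label the merged cluster HK
  updated: d(HK,M)=39/2, d(HK,S)=61/2, d(HK,T)=39/2, d(HK,U)=25
iteration 2: select HK,M (d=39/2); attach at lengths (31/4, 39/4); label the merged cluster HKM
  updated: d(HKM,S)=98/3, d(HKM,T)=77/3, d(HKM,U)=88/3
iteration 3: select HKM,T (d=77/3); attach at lengths (37/12, 77/6); label the merged cluster HKMT
  updated: d(HKMT,S)=127/4, d(HKMT,U)=61/2
iteration 4: select HKMT,U (d=61/2); attach at lengths (29/12, 61/4); label the merged cluster HKMTU
  updated: d(HKMTU,S)=166/5
iteration 5: select HKMTU,S (d=166/5); attach at lengths (27/20, 83/5); label the merged cluster HKMSTU
final tree: (((((H:2,K:2):31/4,M:39/4):37/12,T:77/6):29/12,U:61/4):27/20,S:83/5)
total length: 2191/30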